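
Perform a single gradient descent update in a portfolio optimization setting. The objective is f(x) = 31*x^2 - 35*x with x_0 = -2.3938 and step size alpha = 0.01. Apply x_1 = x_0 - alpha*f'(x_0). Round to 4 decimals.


We compute the gradient at x_0 and apply the update.
f'(x) = 62*x - 35
f'(-2.3938) = 62*-2.3938 - 35 = -183.4156
x_1 = -2.3938 - 0.01*-183.4156 = -0.5596


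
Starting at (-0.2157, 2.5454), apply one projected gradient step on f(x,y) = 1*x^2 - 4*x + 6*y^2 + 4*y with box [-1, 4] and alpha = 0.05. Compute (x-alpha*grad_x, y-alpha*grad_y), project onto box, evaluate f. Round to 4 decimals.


Step 1: Compute gradient at (-0.2157, 2.5454).
grad_x = 2*1*-0.2157 - 4 = -4.4314
grad_y = 2*6*2.5454 + 4 = 34.5448
Step 2: Gradient step.
x_raw = -0.2157 - 0.05*-4.4314 = 0.0059
y_raw = 2.5454 - 0.05*34.5448 = 0.8182
Step 3: Project onto [-1, 4].
x_proj = clip(0.0059) = 0.0059
y_proj = clip(0.8182) = 0.8182
Step 4: Evaluate f.
f(0.0059, 0.8182) = 7.2655


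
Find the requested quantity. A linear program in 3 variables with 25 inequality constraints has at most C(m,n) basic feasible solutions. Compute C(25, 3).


Each vertex corresponds to some choice of n active constraints out of m, so the number of vertices is at most C(m, n) = m! / (n!(m-n)!).
m = 25, n = 3
Numerator: 25 * 24 * 23
Denominator: 3! = 6
C(25, 3) = 2300


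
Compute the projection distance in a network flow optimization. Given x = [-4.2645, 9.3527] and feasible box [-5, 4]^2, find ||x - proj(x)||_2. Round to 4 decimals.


Project each component onto [-5, 4].
clip(-4.2645) = -4.2645, clip(9.3527) = 4.0
Projection = [-4.2645, 4.0]
Squared diffs: [0.0, 28.6514]
Distance = sqrt(28.6514) = 5.3527


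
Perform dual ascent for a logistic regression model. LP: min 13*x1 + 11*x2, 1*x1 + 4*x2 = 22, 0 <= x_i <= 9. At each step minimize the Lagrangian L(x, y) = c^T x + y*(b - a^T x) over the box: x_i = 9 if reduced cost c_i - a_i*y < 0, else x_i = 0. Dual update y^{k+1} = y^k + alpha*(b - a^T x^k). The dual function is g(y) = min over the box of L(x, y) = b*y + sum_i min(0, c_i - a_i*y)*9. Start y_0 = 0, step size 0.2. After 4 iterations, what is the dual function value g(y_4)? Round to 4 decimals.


Dual ascent for LP: min 13*x1 + 11*x2, 1*x1 + 4*x2 = 22, 0 <= x_i <= 9
Step 1: y^k = 0.0, reduced costs: (13.0, 11.0)
  x^k = (0.0, 0.0), subgradient = b - a^T x = 22.0
  y^{k+1} = 0.0 + 0.2*22.0 = 4.4
Step 2: y^k = 4.4, reduced costs: (8.6, -6.6)
  x^k = (0.0, 9.0), subgradient = b - a^T x = -14.0
  y^{k+1} = 4.4 + 0.2*-14.0 = 1.6
Step 3: y^k = 1.6, reduced costs: (11.4, 4.6)
  x^k = (0.0, 0.0), subgradient = b - a^T x = 22.0
  y^{k+1} = 1.6 + 0.2*22.0 = 6.0
Step 4: y^k = 6.0, reduced costs: (7.0, -13.0)
  x^k = (0.0, 9.0), subgradient = b - a^T x = -14.0
  y^{k+1} = 6.0 + 0.2*-14.0 = 3.2
Dual objective at y_4 = 3.2: reduced costs (9.8, -1.8), box minimizer x = (0.0, 9.0)
g(y_4) = b*y + (c1 - a1*y)*x1 + (c2 - a2*y)*x2 = 22*3.2 + 9.8*0.0 + (-1.8)*9.0 = 70.4 + 0.0 - 16.2 = 54.2


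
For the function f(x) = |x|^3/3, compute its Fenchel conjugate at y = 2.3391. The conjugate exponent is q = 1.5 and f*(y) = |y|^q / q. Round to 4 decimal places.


The conjugate exponent q satisfies 1/p + 1/q = 1.
p = 3, so q = 3/(3 - 1) = 1.5
|y|^q = 2.3391^1.5 = 3.5774
f*(2.3391) = 3.5774 / 1.5 = 2.385


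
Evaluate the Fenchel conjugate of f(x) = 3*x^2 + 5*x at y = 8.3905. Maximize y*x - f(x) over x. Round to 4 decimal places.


f*(y) = sup_x {y*x - a*x^2 - b*x} = sup_x {(y-b)*x - a*x^2}
FOC: (y - b) - 2a*x = 0 => x* = (y - b)/(2a)
x* = (8.3905 - 5)/(2*3) = 0.5651
f*(8.3905) = (y-b)^2/(4a) = (8.3905 - 5)^2/(4*3)
= 11.4955/12 = 0.958


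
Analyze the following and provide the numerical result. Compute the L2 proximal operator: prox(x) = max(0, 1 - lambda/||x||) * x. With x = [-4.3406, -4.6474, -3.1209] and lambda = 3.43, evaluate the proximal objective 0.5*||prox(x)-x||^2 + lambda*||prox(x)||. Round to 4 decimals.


Step 1: Compute ||x||.
||x|| = 7.0837
Step 2: Compute scaling factor.
scale = max(0, 1 - 3.43/7.0837) = 0.5158
Step 3: prox(x) = [-2.2388, -2.3971, -1.6097]
||prox(x)|| = 3.6537
Step 4: Proximal objective.
0.5*||prox-x||^2 = 5.8825
lambda*||prox|| = 12.5322
Total = 18.4147


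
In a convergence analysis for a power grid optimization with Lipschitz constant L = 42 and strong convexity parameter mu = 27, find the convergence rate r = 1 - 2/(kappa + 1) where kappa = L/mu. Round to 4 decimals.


Step 1: Compute the condition number.
kappa = L/mu = 42/27 = 1.5556
Step 2: Compute the convergence rate.
r = 1 - 2/(kappa + 1) = 1 - 2*mu/(L + mu) = (L - mu)/(L + mu) = 15/69 = 0.2174


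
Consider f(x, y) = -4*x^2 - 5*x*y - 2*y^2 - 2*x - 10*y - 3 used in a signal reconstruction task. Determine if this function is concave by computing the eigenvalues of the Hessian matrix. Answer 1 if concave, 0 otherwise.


The Hessian of f(x,y) = -4*x^2 - 5*x*y - 2*y^2 - 2*x - 10*y - 3 is:
H = [[-8, -5], [-5, -4]]
Trace = -8 - 4 = -12
Determinant = -8*-4 - (-5)^2 = 7
Discriminant = (-12)^2 - 4*7 = 116.0
Eigenvalues: lambda_1 = -11.3852, lambda_2 = -0.6148
The function is concave.

1


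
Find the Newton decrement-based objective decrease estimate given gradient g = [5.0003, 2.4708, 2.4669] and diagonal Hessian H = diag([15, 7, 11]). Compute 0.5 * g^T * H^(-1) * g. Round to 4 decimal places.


Step 1: H is diagonal, so H^(-1) * g = [0.3334, 0.353, 0.2243].
Step 2: g^T H^(-1) g = sum_i g_i^2 / H_ii
  = (5.0003)^2/15 + (2.4708)^2/7 + (2.4669)^2/11
  = 1.6669 + 0.8721 + 0.5532 = 3.0922
Step 3: Objective decrease = 0.5 * g^T H^(-1) g = 1.5461


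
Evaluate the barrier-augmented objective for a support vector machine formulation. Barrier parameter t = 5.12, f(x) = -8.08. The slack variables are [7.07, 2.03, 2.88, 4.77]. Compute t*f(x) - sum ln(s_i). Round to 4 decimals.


Step 1: Compute log-barrier.
ln values: [1.9559, 0.708, 1.0578, 1.5623]
phi = -(1.9559 + 0.708 + 1.0578 + 1.5623) = -5.284
Step 2: Compute augmented objective.
t*f(x) = 5.12*-8.08 = -41.3696
Total = -41.3696 - 5.284 = -46.6536


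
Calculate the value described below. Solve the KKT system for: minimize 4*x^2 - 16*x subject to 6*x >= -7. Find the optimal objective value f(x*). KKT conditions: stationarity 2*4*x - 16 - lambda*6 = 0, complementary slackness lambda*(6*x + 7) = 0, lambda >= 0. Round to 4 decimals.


Step 1: Try lambda = 0 (constraint inactive).
Stationarity: 2*4*x - 16 = 0
x* = 16/(2*4) = 2.0
Check constraint: 6*2.0 = 12.0 >= -7 -- satisfied.
Step 2: Compute optimal value.
f(x*) = 4*2.0^2 - 16*2.0 = -16.0


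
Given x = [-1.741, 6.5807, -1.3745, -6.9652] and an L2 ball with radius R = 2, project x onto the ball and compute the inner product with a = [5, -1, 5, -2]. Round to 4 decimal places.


Step 1: Compute ||x|| (intermediates to 6 decimals).
||x|| = sqrt((-1.741)^2 + 6.5807^2 + (-1.3745)^2 + (-6.9652)^2) = 9.835647
Step 2: Project.
Since ||x|| > R, scale = R/||x|| = 2/9.835647 = 0.203342, proj(x) = scale * x
proj(x) = [-0.354018, 1.338133, -0.279494, -1.416318]
Step 3: Dot product.
a^T * proj(x) = 5*(-0.354018) - 1*1.338133 + 5*(-0.279494) - 2*(-1.416318) = -1.6731


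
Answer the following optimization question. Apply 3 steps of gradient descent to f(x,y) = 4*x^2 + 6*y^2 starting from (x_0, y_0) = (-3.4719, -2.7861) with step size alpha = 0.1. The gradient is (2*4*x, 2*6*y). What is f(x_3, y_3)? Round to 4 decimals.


Gradient descent on f(x,y) = 4*x^2 + 6*y^2.
Starting point: (-3.4719, -2.7861), alpha = 0.1
Step 1: grad_x = 2*4*-3.4719 = -27.7752, grad_y = 2*6*-2.7861 = -33.4332
  x_1 = -3.4719 - 0.1*-27.7752 = -0.6944
  y_1 = -2.7861 - 0.1*-33.4332 = 0.5572
Step 2: grad_x = 2*4*-0.6944 = -5.555, grad_y = 2*6*0.5572 = 6.6866
  x_2 = -0.6944 - 0.1*-5.555 = -0.1389
  y_2 = 0.5572 - 0.1*6.6866 = -0.1114
Step 3: grad_x = 2*4*-0.1389 = -1.111, grad_y = 2*6*-0.1114 = -1.3373
  x_3 = -0.1389 - 0.1*-1.111 = -0.0278
  y_3 = -0.1114 - 0.1*-1.3373 = 0.0223
f(-0.0278, 0.0223) = 4*(-0.0278)^2 + 6*0.0223^2 = 0.0061


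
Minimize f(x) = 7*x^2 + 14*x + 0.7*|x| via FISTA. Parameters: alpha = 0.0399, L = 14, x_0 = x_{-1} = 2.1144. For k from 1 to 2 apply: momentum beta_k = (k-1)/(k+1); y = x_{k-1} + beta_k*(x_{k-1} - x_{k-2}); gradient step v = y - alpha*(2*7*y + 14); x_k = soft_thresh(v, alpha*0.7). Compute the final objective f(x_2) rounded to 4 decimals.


FISTA on f(x) = 7*x^2 + 14*x + 0.7*|x|
L = 14, alpha = 0.0399
Iteration 1: beta = 0.0, y = 2.1144 + 0.0*(2.1144 - 2.1144) = 2.1144
  grad(y) = 43.6016, v = y - alpha*grad = 0.3747
  prox(v) = soft_thresh(0.3747, 0.0279) = 0.3468
Iteration 2: beta = 0.3333, y = 0.3468 + 0.3333*(0.3468 - 2.1144) = -0.2424
  grad(y) = 10.6058, v = y - alpha*grad = -0.6656
  prox(v) = soft_thresh(-0.6656, 0.0279) = -0.6377
f(x_2) = 7*(-0.6377)^2 + 14*(-0.6377) + 0.7*|-0.6377| = -5.6347


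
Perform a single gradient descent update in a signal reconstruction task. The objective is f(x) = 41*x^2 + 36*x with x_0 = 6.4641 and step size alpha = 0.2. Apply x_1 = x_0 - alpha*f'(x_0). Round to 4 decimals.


We compute the gradient at x_0 and apply the update.
f'(x) = 82*x + 36
f'(6.4641) = 82*6.4641 + 36 = 566.0562
x_1 = 6.4641 - 0.2*566.0562 = -106.7471


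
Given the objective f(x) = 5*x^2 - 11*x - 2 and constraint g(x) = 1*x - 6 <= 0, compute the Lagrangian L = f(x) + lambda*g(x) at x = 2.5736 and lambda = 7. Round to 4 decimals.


Step 1: Evaluate f(x).
f(2.5736) = 5*2.5736^2 - 11*2.5736 - 2 = 2.8075
Step 2: Evaluate g(x).
g(2.5736) = 1*2.5736 - 6 = -3.4264
Step 3: Compute Lagrangian.
L = 2.8075 + 7*-3.4264 = -21.1773


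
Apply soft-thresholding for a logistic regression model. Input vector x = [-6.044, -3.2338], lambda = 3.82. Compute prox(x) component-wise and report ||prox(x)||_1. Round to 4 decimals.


Soft-thresholding with lambda = 3.82:
prox(-6.044) = sign(-6.044)*max(|-6.044| - 3.82, 0) = -2.224
prox(-3.2338) = sign(-3.2338)*max(|-3.2338| - 3.82, 0) = 0.0
prox(x) = [-2.224, 0.0]
||prox(x)||_1 = 2.224 + 0.0 = 2.224


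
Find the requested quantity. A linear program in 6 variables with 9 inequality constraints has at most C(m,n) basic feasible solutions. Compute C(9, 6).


Each vertex corresponds to some choice of n active constraints out of m, so the number of vertices is at most C(m, n) = m! / (n!(m-n)!).
m = 9, n = 6
Numerator: 9 * 8 * 7 * 6 * 5 * 4
Denominator: 6! = 720
C(9, 6) = 84


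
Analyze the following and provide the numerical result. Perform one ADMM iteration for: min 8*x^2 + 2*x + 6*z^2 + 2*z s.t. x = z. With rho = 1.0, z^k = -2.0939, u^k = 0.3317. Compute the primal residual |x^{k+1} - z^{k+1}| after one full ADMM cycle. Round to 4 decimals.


ADMM iteration with rho = 1.0, z^k = -2.0939, u^k = 0.3317
Step 1: x-update.
Minimize 8*x^2 + 2*x + (1.0/2)*(x + 2.0939 + 0.3317)^2
FOC: (2*8 + 1.0)*x = -2 + 1.0*(-2.0939 - 0.3317)
x^{k+1} = -0.2603
Step 2: z-update.
Minimize 6*z^2 + 2*z + (1.0/2)*(-0.2603 - z + 0.3317)^2
FOC: (2*6 + 1.0)*z = -2 + 1.0*(-0.2603 + 0.3317)
z^{k+1} = -0.1484
Step 3: u-update.
u^{k+1} = 0.3317 - 0.2603 + 0.1484 = 0.2197
Step 4: Primal residual = |-0.2603 + 0.1484| = 0.112


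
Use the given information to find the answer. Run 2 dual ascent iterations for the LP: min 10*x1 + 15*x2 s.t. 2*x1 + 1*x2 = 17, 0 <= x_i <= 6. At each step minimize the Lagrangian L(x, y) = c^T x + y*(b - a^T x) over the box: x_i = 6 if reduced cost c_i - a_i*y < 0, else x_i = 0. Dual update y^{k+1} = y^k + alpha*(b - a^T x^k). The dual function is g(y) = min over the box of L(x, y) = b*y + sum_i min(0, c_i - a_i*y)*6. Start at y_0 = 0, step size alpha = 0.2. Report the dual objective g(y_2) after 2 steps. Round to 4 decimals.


Dual ascent for LP: min 10*x1 + 15*x2, 2*x1 + 1*x2 = 17, 0 <= x_i <= 6
Step 1: y^k = 0.0, reduced costs: (10.0, 15.0)
  x^k = (0.0, 0.0), subgradient = b - a^T x = 17.0
  y^{k+1} = 0.0 + 0.2*17.0 = 3.4
Step 2: y^k = 3.4, reduced costs: (3.2, 11.6)
  x^k = (0.0, 0.0), subgradient = b - a^T x = 17.0
  y^{k+1} = 3.4 + 0.2*17.0 = 6.8
Dual objective at y_2 = 6.8: reduced costs (-3.6, 8.2), box minimizer x = (6.0, 0.0)
g(y_2) = b*y + (c1 - a1*y)*x1 + (c2 - a2*y)*x2 = 17*6.8 + (-3.6)*6.0 + 8.2*0.0 = 115.6 - 21.6 + 0.0 = 94.0


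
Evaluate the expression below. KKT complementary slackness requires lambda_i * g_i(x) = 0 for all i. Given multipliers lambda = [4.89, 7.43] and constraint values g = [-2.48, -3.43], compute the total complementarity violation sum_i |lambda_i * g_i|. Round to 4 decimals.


KKT complementary slackness check:
lambda_1 * g_1 = 4.89 * -2.48 = -12.1272
lambda_2 * g_2 = 7.43 * -3.43 = -25.4849
Total violation = 12.1272 + 25.4849 = 37.6121


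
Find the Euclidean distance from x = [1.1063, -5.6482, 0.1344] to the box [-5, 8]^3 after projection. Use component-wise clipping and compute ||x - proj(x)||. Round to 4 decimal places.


Project each component onto [-5, 8].
clip(1.1063) = 1.1063, clip(-5.6482) = -5.0, clip(0.1344) = 0.1344
Projection = [1.1063, -5.0, 0.1344]
Squared diffs: [0.0, 0.4202, 0.0]
Distance = sqrt(0.4202) = 0.6482


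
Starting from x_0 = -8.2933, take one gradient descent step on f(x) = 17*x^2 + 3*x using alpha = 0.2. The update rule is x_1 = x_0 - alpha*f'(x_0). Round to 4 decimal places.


We compute the gradient at x_0 and apply the update.
f'(x) = 34*x + 3
f'(-8.2933) = 34*-8.2933 + 3 = -278.9722
x_1 = -8.2933 - 0.2*-278.9722 = 47.5011


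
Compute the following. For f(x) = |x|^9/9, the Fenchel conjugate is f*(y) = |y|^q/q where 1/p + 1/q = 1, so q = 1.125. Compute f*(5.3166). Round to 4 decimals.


The conjugate exponent q satisfies 1/p + 1/q = 1.
p = 9, so q = 9/(9 - 1) = 1.125
|y|^q = 5.3166^1.125 = 6.5515
f*(5.3166) = 6.5515 / 1.125 = 5.8235


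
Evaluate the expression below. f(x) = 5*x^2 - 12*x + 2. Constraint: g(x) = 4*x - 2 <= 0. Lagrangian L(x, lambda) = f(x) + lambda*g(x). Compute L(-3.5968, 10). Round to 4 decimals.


Step 1: Evaluate f(x).
f(-3.5968) = 5*(-3.5968)^2 - 12*(-3.5968) + 2 = 109.8465
Step 2: Evaluate g(x).
g(-3.5968) = 4*-3.5968 - 2 = -16.3872
Step 3: Compute Lagrangian.
L = 109.8465 + 10*-16.3872 = -54.0255


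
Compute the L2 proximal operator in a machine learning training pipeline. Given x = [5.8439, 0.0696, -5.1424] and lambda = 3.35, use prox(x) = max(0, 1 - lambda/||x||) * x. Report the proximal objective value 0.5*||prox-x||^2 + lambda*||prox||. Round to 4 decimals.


Step 1: Compute ||x||.
||x|| = 7.7846
Step 2: Compute scaling factor.
scale = max(0, 1 - 3.35/7.7846) = 0.5697
Step 3: prox(x) = [3.3291, 0.0396, -2.9294]
||prox(x)|| = 4.4346
Step 4: Proximal objective.
0.5*||prox-x||^2 = 5.6113
lambda*||prox|| = 14.8559
Total = 20.4672


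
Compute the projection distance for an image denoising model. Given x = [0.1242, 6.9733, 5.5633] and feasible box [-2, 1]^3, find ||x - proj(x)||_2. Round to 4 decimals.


Project each component onto [-2, 1].
clip(0.1242) = 0.1242, clip(6.9733) = 1.0, clip(5.5633) = 1.0
Projection = [0.1242, 1.0, 1.0]
Squared diffs: [0.0, 35.6803, 20.8237]
Distance = sqrt(56.504) = 7.5169


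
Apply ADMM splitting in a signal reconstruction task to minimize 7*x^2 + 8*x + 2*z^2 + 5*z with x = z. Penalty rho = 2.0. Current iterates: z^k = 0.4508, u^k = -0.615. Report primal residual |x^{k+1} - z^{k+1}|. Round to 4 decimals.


ADMM iteration with rho = 2.0, z^k = 0.4508, u^k = -0.615
Step 1: x-update.
Minimize 7*x^2 + 8*x + (2.0/2)*(x - 0.4508 - 0.615)^2
FOC: (2*7 + 2.0)*x = -8 + 2.0*(0.4508 + 0.615)
x^{k+1} = -0.3668
Step 2: z-update.
Minimize 2*z^2 + 5*z + (2.0/2)*(-0.3668 - z - 0.615)^2
FOC: (2*2 + 2.0)*z = -5 + 2.0*(-0.3668 - 0.615)
z^{k+1} = -1.1606
Step 3: u-update.
u^{k+1} = -0.615 - 0.3668 + 1.1606 = 0.1788
Step 4: Primal residual = |-0.3668 + 1.1606| = 0.7938


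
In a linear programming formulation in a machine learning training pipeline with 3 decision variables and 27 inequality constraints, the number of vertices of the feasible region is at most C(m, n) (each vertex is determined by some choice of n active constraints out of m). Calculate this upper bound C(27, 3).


Each vertex corresponds to some choice of n active constraints out of m, so the number of vertices is at most C(m, n) = m! / (n!(m-n)!).
m = 27, n = 3
Numerator: 27 * 26 * 25
Denominator: 3! = 6
C(27, 3) = 2925


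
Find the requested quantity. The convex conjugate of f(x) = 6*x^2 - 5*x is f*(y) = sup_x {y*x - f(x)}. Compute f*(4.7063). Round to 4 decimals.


f*(y) = sup_x {y*x - a*x^2 - b*x} = sup_x {(y-b)*x - a*x^2}
FOC: (y - b) - 2a*x = 0 => x* = (y - b)/(2a)
x* = (4.7063 + 5)/(2*6) = 0.8089
f*(4.7063) = (y-b)^2/(4a) = (4.7063 + 5)^2/(4*6)
= 94.2123/24 = 3.9255


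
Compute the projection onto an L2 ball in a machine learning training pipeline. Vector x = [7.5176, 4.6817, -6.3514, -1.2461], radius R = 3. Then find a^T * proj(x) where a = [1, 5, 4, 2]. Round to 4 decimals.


Step 1: Compute ||x|| (intermediates to 6 decimals).
||x|| = sqrt(7.5176^2 + 4.6817^2 + (-6.3514)^2 + (-1.2461)^2) = 10.969306
Step 2: Project.
Since ||x|| > R, scale = R/||x|| = 3/10.969306 = 0.27349, proj(x) = scale * x
proj(x) = [2.055988, 1.280398, -1.737044, -0.340796]
Step 3: Dot product.
a^T * proj(x) = 1*2.055988 + 5*1.280398 + 4*(-1.737044) + 2*(-0.340796) = 0.8282


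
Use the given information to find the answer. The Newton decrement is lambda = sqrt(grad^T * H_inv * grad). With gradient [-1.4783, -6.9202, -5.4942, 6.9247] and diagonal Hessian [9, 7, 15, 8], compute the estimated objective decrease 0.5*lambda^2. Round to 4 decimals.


Step 1: H is diagonal, so H^(-1) * g = [-0.1643, -0.9886, -0.3663, 0.8656].
Step 2: g^T H^(-1) g = sum_i g_i^2 / H_ii
  = (-1.4783)^2/9 + (-6.9202)^2/7 + (-5.4942)^2/15 + (6.9247)^2/8
  = 0.2428 + 6.8413 + 2.0124 + 5.9939 = 15.0905
Step 3: Objective decrease = 0.5 * g^T H^(-1) g = 7.5452


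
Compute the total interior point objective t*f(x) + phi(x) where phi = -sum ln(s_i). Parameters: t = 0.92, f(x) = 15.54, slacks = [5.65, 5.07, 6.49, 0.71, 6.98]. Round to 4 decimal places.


Step 1: Compute log-barrier.
ln values: [1.7317, 1.6233, 1.8703, -0.3425, 1.943]
phi = -(1.7317 + 1.6233 + 1.8703 - 0.3425 + 1.943) = -6.8258
Step 2: Compute augmented objective.
t*f(x) = 0.92*15.54 = 14.2968
Total = 14.2968 - 6.8258 = 7.471


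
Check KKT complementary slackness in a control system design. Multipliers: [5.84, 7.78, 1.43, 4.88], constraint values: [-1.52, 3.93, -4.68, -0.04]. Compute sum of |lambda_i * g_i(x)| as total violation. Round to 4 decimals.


KKT complementary slackness check:
lambda_1 * g_1 = 5.84 * -1.52 = -8.8768
lambda_2 * g_2 = 7.78 * 3.93 = 30.5754
lambda_3 * g_3 = 1.43 * -4.68 = -6.6924
lambda_4 * g_4 = 4.88 * -0.04 = -0.1952
Total violation = 8.8768 + 30.5754 + 6.6924 + 0.1952 = 46.3398


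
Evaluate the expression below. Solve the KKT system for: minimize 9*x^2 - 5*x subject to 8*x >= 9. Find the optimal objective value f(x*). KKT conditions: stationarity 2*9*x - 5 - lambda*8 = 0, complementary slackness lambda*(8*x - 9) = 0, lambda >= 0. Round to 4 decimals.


Step 1: Try lambda = 0 (constraint inactive).
x_unc = 5/(2*9) = 0.2778
Check: 8*0.2778 = 2.2224 < 9 -- violated!
Step 2: Constraint must be active: 8*x = 9
x* = 9/8 = 1.125
lambda = (2*9*1.125 - 5)/8 = 1.9063
Step 3: Compute optimal value.
f(x*) = 9*1.125^2 - 5*1.125 = 5.7656


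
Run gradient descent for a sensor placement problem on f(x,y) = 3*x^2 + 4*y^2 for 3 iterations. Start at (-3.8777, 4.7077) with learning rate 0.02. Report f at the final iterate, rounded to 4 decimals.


Gradient descent on f(x,y) = 3*x^2 + 4*y^2.
Starting point: (-3.8777, 4.7077), alpha = 0.02
Step 1: grad_x = 2*3*-3.8777 = -23.2662, grad_y = 2*4*4.7077 = 37.6616
  x_1 = -3.8777 - 0.02*-23.2662 = -3.4124
  y_1 = 4.7077 - 0.02*37.6616 = 3.9545
Step 2: grad_x = 2*3*-3.4124 = -20.4743, grad_y = 2*4*3.9545 = 31.6357
  x_2 = -3.4124 - 0.02*-20.4743 = -3.0029
  y_2 = 3.9545 - 0.02*31.6357 = 3.3218
Step 3: grad_x = 2*3*-3.0029 = -18.0173, grad_y = 2*4*3.3218 = 26.574
  x_3 = -3.0029 - 0.02*-18.0173 = -2.6425
  y_3 = 3.3218 - 0.02*26.574 = 2.7903
f(-2.6425, 2.7903) = 3*(-2.6425)^2 + 4*2.7903^2 = 52.0916


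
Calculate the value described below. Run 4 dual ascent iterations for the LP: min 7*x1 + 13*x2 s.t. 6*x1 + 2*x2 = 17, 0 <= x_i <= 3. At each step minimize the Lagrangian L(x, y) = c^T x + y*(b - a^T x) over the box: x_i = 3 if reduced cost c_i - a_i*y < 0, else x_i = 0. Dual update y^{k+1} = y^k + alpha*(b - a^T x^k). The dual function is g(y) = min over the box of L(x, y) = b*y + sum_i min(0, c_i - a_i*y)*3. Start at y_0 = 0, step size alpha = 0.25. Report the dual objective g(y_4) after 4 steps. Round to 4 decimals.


Dual ascent for LP: min 7*x1 + 13*x2, 6*x1 + 2*x2 = 17, 0 <= x_i <= 3
Step 1: y^k = 0.0, reduced costs: (7.0, 13.0)
  x^k = (0.0, 0.0), subgradient = b - a^T x = 17.0
  y^{k+1} = 0.0 + 0.25*17.0 = 4.25
Step 2: y^k = 4.25, reduced costs: (-18.5, 4.5)
  x^k = (3.0, 0.0), subgradient = b - a^T x = -1.0
  y^{k+1} = 4.25 + 0.25*-1.0 = 4.0
Step 3: y^k = 4.0, reduced costs: (-17.0, 5.0)
  x^k = (3.0, 0.0), subgradient = b - a^T x = -1.0
  y^{k+1} = 4.0 + 0.25*-1.0 = 3.75
Step 4: y^k = 3.75, reduced costs: (-15.5, 5.5)
  x^k = (3.0, 0.0), subgradient = b - a^T x = -1.0
  y^{k+1} = 3.75 + 0.25*-1.0 = 3.5
Dual objective at y_4 = 3.5: reduced costs (-14.0, 6.0), box minimizer x = (3.0, 0.0)
g(y_4) = b*y + (c1 - a1*y)*x1 + (c2 - a2*y)*x2 = 17*3.5 + (-14.0)*3.0 + 6.0*0.0 = 59.5 - 42.0 + 0.0 = 17.5


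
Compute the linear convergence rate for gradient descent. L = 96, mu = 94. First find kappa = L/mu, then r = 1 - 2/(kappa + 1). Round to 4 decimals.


Step 1: Compute the condition number.
kappa = L/mu = 96/94 = 1.0213
Step 2: Compute the convergence rate.
r = 1 - 2/(kappa + 1) = 1 - 2*mu/(L + mu) = (L - mu)/(L + mu) = 2/190 = 0.0105


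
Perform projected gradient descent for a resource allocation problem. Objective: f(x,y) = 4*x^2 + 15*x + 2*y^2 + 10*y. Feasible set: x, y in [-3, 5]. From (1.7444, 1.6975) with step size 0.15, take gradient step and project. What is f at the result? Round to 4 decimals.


Step 1: Compute gradient at (1.7444, 1.6975).
grad_x = 2*4*1.7444 + 15 = 28.9552
grad_y = 2*2*1.6975 + 10 = 16.79
Step 2: Gradient step.
x_raw = 1.7444 - 0.15*28.9552 = -2.5989
y_raw = 1.6975 - 0.15*16.79 = -0.821
Step 3: Project onto [-3, 5].
x_proj = clip(-2.5989) = -2.5989
y_proj = clip(-0.821) = -0.821
Step 4: Evaluate f.
f(-2.5989, -0.821) = -18.8284


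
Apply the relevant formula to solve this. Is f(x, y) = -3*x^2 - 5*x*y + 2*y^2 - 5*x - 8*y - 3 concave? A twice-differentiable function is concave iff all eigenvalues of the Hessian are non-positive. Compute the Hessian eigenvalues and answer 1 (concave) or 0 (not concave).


The Hessian of f(x,y) = -3*x^2 - 5*x*y + 2*y^2 - 5*x - 8*y - 3 is:
H = [[-6, -5], [-5, 4]]
Trace = -6 + 4 = -2
Determinant = -6*4 - (-5)^2 = -49
Discriminant = (-2)^2 - 4*-49 = 200.0
Eigenvalues: lambda_1 = -8.0711, lambda_2 = 6.0711
The function is not concave.

0


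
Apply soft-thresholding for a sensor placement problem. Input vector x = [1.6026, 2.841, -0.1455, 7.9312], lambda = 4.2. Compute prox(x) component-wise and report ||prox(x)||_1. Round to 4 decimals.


Soft-thresholding with lambda = 4.2:
prox(1.6026) = sign(1.6026)*max(|1.6026| - 4.2, 0) = 0.0
prox(2.841) = sign(2.841)*max(|2.841| - 4.2, 0) = 0.0
prox(-0.1455) = sign(-0.1455)*max(|-0.1455| - 4.2, 0) = 0.0
prox(7.9312) = sign(7.9312)*max(|7.9312| - 4.2, 0) = 3.7312
prox(x) = [0.0, 0.0, 0.0, 3.7312]
||prox(x)||_1 = 0.0 + 0.0 + 0.0 + 3.7312 = 3.7312


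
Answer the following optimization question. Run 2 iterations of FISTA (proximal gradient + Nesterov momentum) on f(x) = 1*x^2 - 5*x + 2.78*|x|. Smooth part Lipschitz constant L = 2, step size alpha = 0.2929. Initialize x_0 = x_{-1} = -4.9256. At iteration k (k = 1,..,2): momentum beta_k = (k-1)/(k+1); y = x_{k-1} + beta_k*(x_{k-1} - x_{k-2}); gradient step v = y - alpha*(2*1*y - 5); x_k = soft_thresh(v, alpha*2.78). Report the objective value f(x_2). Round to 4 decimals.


FISTA on f(x) = 1*x^2 - 5*x + 2.78*|x|
L = 2, alpha = 0.2929
Iteration 1: beta = 0.0, y = -4.9256 + 0.0*(-4.9256 + 4.9256) = -4.9256
  grad(y) = -14.8512, v = y - alpha*grad = -0.5757
  prox(v) = soft_thresh(-0.5757, 0.8143) = 0.0
Iteration 2: beta = 0.3333, y = 0.0 + 0.3333*(0.0 + 4.9256) = 1.6419
  grad(y) = -1.7163, v = y - alpha*grad = 2.1446
  prox(v) = soft_thresh(2.1446, 0.8143) = 1.3303
f(x_2) = 1*1.3303^2 - 5*1.3303 + 2.78*|1.3303| = -1.1836


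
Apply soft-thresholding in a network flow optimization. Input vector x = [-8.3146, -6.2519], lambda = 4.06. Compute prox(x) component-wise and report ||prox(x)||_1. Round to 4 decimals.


Soft-thresholding with lambda = 4.06:
prox(-8.3146) = sign(-8.3146)*max(|-8.3146| - 4.06, 0) = -4.2546
prox(-6.2519) = sign(-6.2519)*max(|-6.2519| - 4.06, 0) = -2.1919
prox(x) = [-4.2546, -2.1919]
||prox(x)||_1 = 4.2546 + 2.1919 = 6.4465


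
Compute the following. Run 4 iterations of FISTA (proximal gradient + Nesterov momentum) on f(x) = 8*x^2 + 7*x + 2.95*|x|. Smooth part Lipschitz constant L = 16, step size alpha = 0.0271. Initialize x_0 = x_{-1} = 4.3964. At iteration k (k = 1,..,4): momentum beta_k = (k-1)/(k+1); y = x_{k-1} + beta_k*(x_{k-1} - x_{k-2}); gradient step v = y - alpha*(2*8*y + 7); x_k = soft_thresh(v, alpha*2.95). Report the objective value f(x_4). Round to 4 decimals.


FISTA on f(x) = 8*x^2 + 7*x + 2.95*|x|
L = 16, alpha = 0.0271
Iteration 1: beta = 0.0, y = 4.3964 + 0.0*(4.3964 - 4.3964) = 4.3964
  grad(y) = 77.3424, v = y - alpha*grad = 2.3004
  prox(v) = soft_thresh(2.3004, 0.0799) = 2.2205
Iteration 2: beta = 0.3333, y = 2.2205 + 0.3333*(2.2205 - 4.3964) = 1.4952
  grad(y) = 30.9227, v = y - alpha*grad = 0.6572
  prox(v) = soft_thresh(0.6572, 0.0799) = 0.5772
Iteration 3: beta = 0.5, y = 0.5772 + 0.5*(0.5772 - 2.2205) = -0.2444
  grad(y) = 3.0894, v = y - alpha*grad = -0.3281
  prox(v) = soft_thresh(-0.3281, 0.0799) = -0.2482
Iteration 4: beta = 0.6, y = -0.2482 + 0.6*(-0.2482 - 0.5772) = -0.7434
  grad(y) = -4.8949, v = y - alpha*grad = -0.6108
  prox(v) = soft_thresh(-0.6108, 0.0799) = -0.5308
f(x_4) = 8*(-0.5308)^2 + 7*(-0.5308) + 2.95*|-0.5308| = 0.1044


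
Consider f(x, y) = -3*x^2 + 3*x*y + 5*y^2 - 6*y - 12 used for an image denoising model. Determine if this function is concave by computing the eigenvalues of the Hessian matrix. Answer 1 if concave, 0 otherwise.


The Hessian of f(x,y) = -3*x^2 + 3*x*y + 5*y^2 - 6*y - 12 is:
H = [[-6, 3], [3, 10]]
Trace = -6 + 10 = 4
Determinant = -6*10 - (3)^2 = -69
Discriminant = (4)^2 - 4*-69 = 292.0
Eigenvalues: lambda_1 = -6.544, lambda_2 = 10.544
The function is not concave.

0


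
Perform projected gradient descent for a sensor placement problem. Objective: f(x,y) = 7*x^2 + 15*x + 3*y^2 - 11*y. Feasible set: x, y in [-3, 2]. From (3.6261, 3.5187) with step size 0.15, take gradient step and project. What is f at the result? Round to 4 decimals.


Step 1: Compute gradient at (3.6261, 3.5187).
grad_x = 2*7*3.6261 + 15 = 65.7654
grad_y = 2*3*3.5187 - 11 = 10.1122
Step 2: Gradient step.
x_raw = 3.6261 - 0.15*65.7654 = -6.2387
y_raw = 3.5187 - 0.15*10.1122 = 2.0019
Step 3: Project onto [-3, 2].
x_proj = clip(-6.2387) = -3.0
y_proj = clip(2.0019) = 2.0
Step 4: Evaluate f.
f(-3.0, 2.0) = 8.0


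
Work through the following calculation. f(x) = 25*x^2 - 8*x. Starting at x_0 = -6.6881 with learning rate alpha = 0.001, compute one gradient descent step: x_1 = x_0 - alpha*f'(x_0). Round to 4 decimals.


We compute the gradient at x_0 and apply the update.
f'(x) = 50*x - 8
f'(-6.6881) = 50*-6.6881 - 8 = -342.405
x_1 = -6.6881 - 0.001*-342.405 = -6.3457


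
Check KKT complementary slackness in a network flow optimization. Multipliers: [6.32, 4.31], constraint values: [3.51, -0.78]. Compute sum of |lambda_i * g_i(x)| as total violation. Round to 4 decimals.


KKT complementary slackness check:
lambda_1 * g_1 = 6.32 * 3.51 = 22.1832
lambda_2 * g_2 = 4.31 * -0.78 = -3.3618
Total violation = 22.1832 + 3.3618 = 25.545


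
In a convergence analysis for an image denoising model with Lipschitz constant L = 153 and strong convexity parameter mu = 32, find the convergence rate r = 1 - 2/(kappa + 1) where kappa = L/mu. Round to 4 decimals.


Step 1: Compute the condition number.
kappa = L/mu = 153/32 = 4.7813
Step 2: Compute the convergence rate.
r = 1 - 2/(kappa + 1) = 1 - 2*mu/(L + mu) = (L - mu)/(L + mu) = 121/185 = 0.6541


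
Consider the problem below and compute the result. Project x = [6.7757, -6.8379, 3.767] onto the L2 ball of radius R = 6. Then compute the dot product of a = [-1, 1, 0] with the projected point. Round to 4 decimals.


Step 1: Compute ||x|| (intermediates to 6 decimals).
||x|| = sqrt(6.7757^2 + (-6.8379)^2 + 3.767^2) = 10.337179
Step 2: Project.
Since ||x|| > R, scale = R/||x|| = 6/10.337179 = 0.580429, proj(x) = scale * x
proj(x) = [3.932813, -3.968915, 2.186476]
Step 3: Dot product.
a^T * proj(x) = -1*3.932813 + 1*(-3.968915) + 0*2.186476 = -7.9017


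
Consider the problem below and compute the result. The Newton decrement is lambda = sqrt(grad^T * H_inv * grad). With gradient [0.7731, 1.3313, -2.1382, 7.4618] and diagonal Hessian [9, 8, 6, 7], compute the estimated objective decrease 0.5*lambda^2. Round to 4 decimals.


Step 1: H is diagonal, so H^(-1) * g = [0.0859, 0.1664, -0.3564, 1.066].
Step 2: g^T H^(-1) g = sum_i g_i^2 / H_ii
  = (0.7731)^2/9 + (1.3313)^2/8 + (-2.1382)^2/6 + (7.4618)^2/7
  = 0.0664 + 0.2215 + 0.762 + 7.9541 = 9.004
Step 3: Objective decrease = 0.5 * g^T H^(-1) g = 4.502


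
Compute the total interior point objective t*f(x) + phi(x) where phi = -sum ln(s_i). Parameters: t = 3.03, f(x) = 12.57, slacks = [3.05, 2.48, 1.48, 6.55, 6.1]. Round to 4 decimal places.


Step 1: Compute log-barrier.
ln values: [1.1151, 0.9083, 0.392, 1.8795, 1.8083]
phi = -(1.1151 + 0.9083 + 0.392 + 1.8795 + 1.8083) = -6.1032
Step 2: Compute augmented objective.
t*f(x) = 3.03*12.57 = 38.0871
Total = 38.0871 - 6.1032 = 31.9839


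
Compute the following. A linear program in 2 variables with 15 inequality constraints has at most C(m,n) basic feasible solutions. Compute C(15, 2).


Each vertex corresponds to some choice of n active constraints out of m, so the number of vertices is at most C(m, n) = m! / (n!(m-n)!).
m = 15, n = 2
Numerator: 15 * 14
Denominator: 2! = 2
C(15, 2) = 105


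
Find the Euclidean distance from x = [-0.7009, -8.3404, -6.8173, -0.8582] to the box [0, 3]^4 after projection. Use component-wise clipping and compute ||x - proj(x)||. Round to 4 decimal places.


Project each component onto [0, 3].
clip(-0.7009) = 0.0, clip(-8.3404) = 0.0, clip(-6.8173) = 0.0, clip(-0.8582) = 0.0
Projection = [0.0, 0.0, 0.0, 0.0]
Squared diffs: [0.4913, 69.5623, 46.4756, 0.7365]
Distance = sqrt(117.2657) = 10.8289


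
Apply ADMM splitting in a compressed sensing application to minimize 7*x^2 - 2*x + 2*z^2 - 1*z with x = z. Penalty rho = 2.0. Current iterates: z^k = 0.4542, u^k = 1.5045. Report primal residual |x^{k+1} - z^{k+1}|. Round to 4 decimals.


ADMM iteration with rho = 2.0, z^k = 0.4542, u^k = 1.5045
Step 1: x-update.
Minimize 7*x^2 - 2*x + (2.0/2)*(x - 0.4542 + 1.5045)^2
FOC: (2*7 + 2.0)*x = 2 + 2.0*(0.4542 - 1.5045)
x^{k+1} = -0.0063
Step 2: z-update.
Minimize 2*z^2 - 1*z + (2.0/2)*(-0.0063 - z + 1.5045)^2
FOC: (2*2 + 2.0)*z = 1 + 2.0*(-0.0063 + 1.5045)
z^{k+1} = 0.6661
Step 3: u-update.
u^{k+1} = 1.5045 - 0.0063 - 0.6661 = 0.8321
Step 4: Primal residual = |-0.0063 - 0.6661| = 0.6724


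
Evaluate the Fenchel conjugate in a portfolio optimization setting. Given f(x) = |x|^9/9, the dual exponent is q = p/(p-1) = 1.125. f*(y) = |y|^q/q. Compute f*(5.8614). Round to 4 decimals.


The conjugate exponent q satisfies 1/p + 1/q = 1.
p = 9, so q = 9/(9 - 1) = 1.125
|y|^q = 5.8614^1.125 = 7.3114
f*(5.8614) = 7.3114 / 1.125 = 6.499


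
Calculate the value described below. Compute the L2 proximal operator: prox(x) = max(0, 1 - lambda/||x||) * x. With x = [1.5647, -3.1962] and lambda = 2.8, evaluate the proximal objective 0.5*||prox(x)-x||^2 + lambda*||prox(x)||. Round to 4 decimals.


Step 1: Compute ||x||.
||x|| = 3.5586
Step 2: Compute scaling factor.
scale = max(0, 1 - 2.8/3.5586) = 0.2132
Step 3: prox(x) = [0.3336, -0.6814]
||prox(x)|| = 0.7586
Step 4: Proximal objective.
0.5*||prox-x||^2 = 3.92
lambda*||prox|| = 2.1241
Total = 6.0442


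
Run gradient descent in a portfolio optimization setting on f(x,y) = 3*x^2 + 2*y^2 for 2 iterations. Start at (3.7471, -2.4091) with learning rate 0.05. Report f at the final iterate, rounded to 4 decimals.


Gradient descent on f(x,y) = 3*x^2 + 2*y^2.
Starting point: (3.7471, -2.4091), alpha = 0.05
Step 1: grad_x = 2*3*3.7471 = 22.4826, grad_y = 2*2*-2.4091 = -9.6364
  x_1 = 3.7471 - 0.05*22.4826 = 2.623
  y_1 = -2.4091 - 0.05*-9.6364 = -1.9273
Step 2: grad_x = 2*3*2.623 = 15.7378, grad_y = 2*2*-1.9273 = -7.7091
  x_2 = 2.623 - 0.05*15.7378 = 1.8361
  y_2 = -1.9273 - 0.05*-7.7091 = -1.5418
f(1.8361, -1.5418) = 3*1.8361^2 + 2*(-1.5418)^2 = 14.868


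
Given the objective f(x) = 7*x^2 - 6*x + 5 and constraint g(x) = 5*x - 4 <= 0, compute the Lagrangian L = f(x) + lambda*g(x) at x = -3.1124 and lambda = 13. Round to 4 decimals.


Step 1: Evaluate f(x).
f(-3.1124) = 7*(-3.1124)^2 - 6*(-3.1124) + 5 = 91.4836
Step 2: Evaluate g(x).
g(-3.1124) = 5*-3.1124 - 4 = -19.562
Step 3: Compute Lagrangian.
L = 91.4836 + 13*-19.562 = -162.8224


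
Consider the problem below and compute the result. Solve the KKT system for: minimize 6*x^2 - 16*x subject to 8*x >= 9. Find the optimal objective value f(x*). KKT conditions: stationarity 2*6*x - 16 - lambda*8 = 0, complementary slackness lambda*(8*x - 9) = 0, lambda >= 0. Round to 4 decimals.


Step 1: Try lambda = 0 (constraint inactive).
Stationarity: 2*6*x - 16 = 0
x* = 16/(2*6) = 4/3 = 1.3333 (rounded; the exact value 4/3 is used below)
Check constraint: 8*1.3333 = 10.6664 >= 9 -- satisfied.
Step 2: Compute optimal value.
f(x*) = 6*(4/3)^2 - 16*(4/3) = -10.6667


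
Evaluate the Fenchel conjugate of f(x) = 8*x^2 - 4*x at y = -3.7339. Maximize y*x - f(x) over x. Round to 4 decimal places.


f*(y) = sup_x {y*x - a*x^2 - b*x} = sup_x {(y-b)*x - a*x^2}
FOC: (y - b) - 2a*x = 0 => x* = (y - b)/(2a)
x* = (-3.7339 + 4)/(2*8) = 0.0166
f*(-3.7339) = (y-b)^2/(4a) = (-3.7339 + 4)^2/(4*8)
= 0.0708/32 = 0.0022


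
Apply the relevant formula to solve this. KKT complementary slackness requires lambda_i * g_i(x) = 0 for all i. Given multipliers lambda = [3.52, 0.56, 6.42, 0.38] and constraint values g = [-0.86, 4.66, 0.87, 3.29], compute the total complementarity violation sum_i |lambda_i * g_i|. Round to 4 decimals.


KKT complementary slackness check:
lambda_1 * g_1 = 3.52 * -0.86 = -3.0272
lambda_2 * g_2 = 0.56 * 4.66 = 2.6096
lambda_3 * g_3 = 6.42 * 0.87 = 5.5854
lambda_4 * g_4 = 0.38 * 3.29 = 1.2502
Total violation = 3.0272 + 2.6096 + 5.5854 + 1.2502 = 12.4724


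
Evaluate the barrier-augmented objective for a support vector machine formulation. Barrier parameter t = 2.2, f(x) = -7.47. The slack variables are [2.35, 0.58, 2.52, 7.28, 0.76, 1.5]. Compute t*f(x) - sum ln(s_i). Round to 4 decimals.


Step 1: Compute log-barrier.
ln values: [0.8544, -0.5447, 0.9243, 1.9851, -0.2744, 0.4055]
phi = -(0.8544 - 0.5447 + 0.9243 + 1.9851 - 0.2744 + 0.4055) = -3.3501
Step 2: Compute augmented objective.
t*f(x) = 2.2*-7.47 = -16.434
Total = -16.434 - 3.3501 = -19.7841


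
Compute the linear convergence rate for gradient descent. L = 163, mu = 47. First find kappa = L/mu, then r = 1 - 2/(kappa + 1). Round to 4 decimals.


Step 1: Compute the condition number.
kappa = L/mu = 163/47 = 3.4681
Step 2: Compute the convergence rate.
r = 1 - 2/(kappa + 1) = 1 - 2*mu/(L + mu) = (L - mu)/(L + mu) = 116/210 = 0.5524


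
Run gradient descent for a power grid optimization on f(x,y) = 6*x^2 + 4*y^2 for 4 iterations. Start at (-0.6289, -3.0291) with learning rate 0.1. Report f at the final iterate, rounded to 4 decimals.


Gradient descent on f(x,y) = 6*x^2 + 4*y^2.
Starting point: (-0.6289, -3.0291), alpha = 0.1
Step 1: grad_x = 2*6*-0.6289 = -7.5468, grad_y = 2*4*-3.0291 = -24.2328
  x_1 = -0.6289 - 0.1*-7.5468 = 0.1258
  y_1 = -3.0291 - 0.1*-24.2328 = -0.6058
Step 2: grad_x = 2*6*0.1258 = 1.5094, grad_y = 2*4*-0.6058 = -4.8466
  x_2 = 0.1258 - 0.1*1.5094 = -0.0252
  y_2 = -0.6058 - 0.1*-4.8466 = -0.1212
Step 3: grad_x = 2*6*-0.0252 = -0.3019, grad_y = 2*4*-0.1212 = -0.9693
  x_3 = -0.0252 - 0.1*-0.3019 = 0.005
  y_3 = -0.1212 - 0.1*-0.9693 = -0.0242
Step 4: grad_x = 2*6*0.005 = 0.0604, grad_y = 2*4*-0.0242 = -0.1939
  x_4 = 0.005 - 0.1*0.0604 = -0.001
  y_4 = -0.0242 - 0.1*-0.1939 = -0.0048
f(-0.001, -0.0048) = 6*(-0.001)^2 + 4*(-0.0048)^2 = 0.0001


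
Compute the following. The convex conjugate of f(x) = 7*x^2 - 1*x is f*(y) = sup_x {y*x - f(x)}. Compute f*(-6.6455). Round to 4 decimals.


f*(y) = sup_x {y*x - a*x^2 - b*x} = sup_x {(y-b)*x - a*x^2}
FOC: (y - b) - 2a*x = 0 => x* = (y - b)/(2a)
x* = (-6.6455 + 1)/(2*7) = -0.4033
f*(-6.6455) = (y-b)^2/(4a) = (-6.6455 + 1)^2/(4*7)
= 31.8717/28 = 1.1383


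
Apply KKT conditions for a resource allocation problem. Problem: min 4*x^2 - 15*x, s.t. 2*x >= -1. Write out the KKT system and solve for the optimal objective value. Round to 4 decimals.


Step 1: Try lambda = 0 (constraint inactive).
Stationarity: 2*4*x - 15 = 0
x* = 15/(2*4) = 1.875
Check constraint: 2*1.875 = 3.75 >= -1 -- satisfied.
Step 2: Compute optimal value.
f(x*) = 4*1.875^2 - 15*1.875 = -14.0625


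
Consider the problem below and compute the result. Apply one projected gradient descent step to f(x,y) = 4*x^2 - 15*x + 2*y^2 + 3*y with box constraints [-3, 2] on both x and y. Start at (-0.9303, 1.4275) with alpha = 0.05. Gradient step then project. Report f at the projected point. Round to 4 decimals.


Step 1: Compute gradient at (-0.9303, 1.4275).
grad_x = 2*4*-0.9303 - 15 = -22.4424
grad_y = 2*2*1.4275 + 3 = 8.71
Step 2: Gradient step.
x_raw = -0.9303 - 0.05*-22.4424 = 0.1918
y_raw = 1.4275 - 0.05*8.71 = 0.992
Step 3: Project onto [-3, 2].
x_proj = clip(0.1918) = 0.1918
y_proj = clip(0.992) = 0.992
Step 4: Evaluate f.
f(0.1918, 0.992) = 2.214


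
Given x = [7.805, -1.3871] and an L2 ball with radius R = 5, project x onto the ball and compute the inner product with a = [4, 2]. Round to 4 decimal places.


Step 1: Compute ||x|| (intermediates to 6 decimals).
||x|| = sqrt(7.805^2 + (-1.3871)^2) = 7.927299
Step 2: Project.
Since ||x|| > R, scale = R/||x|| = 5/7.927299 = 0.630732, proj(x) = scale * x
proj(x) = [4.922863, -0.874888]
Step 3: Dot product.
a^T * proj(x) = 4*4.922863 + 2*(-0.874888) = 17.9417


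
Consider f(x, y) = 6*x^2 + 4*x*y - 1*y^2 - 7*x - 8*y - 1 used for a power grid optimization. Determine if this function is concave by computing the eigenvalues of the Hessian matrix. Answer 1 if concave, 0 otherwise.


The Hessian of f(x,y) = 6*x^2 + 4*x*y - 1*y^2 - 7*x - 8*y - 1 is:
H = [[12, 4], [4, -2]]
Trace = 12 - 2 = 10
Determinant = 12*-2 - (4)^2 = -40
Discriminant = (10)^2 - 4*-40 = 260.0
Eigenvalues: lambda_1 = -3.0623, lambda_2 = 13.0623
The function is not concave.

0


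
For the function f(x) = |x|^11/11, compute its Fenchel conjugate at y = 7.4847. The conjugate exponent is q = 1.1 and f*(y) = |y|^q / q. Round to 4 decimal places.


The conjugate exponent q satisfies 1/p + 1/q = 1.
p = 11, so q = 11/(11 - 1) = 1.1
|y|^q = 7.4847^1.1 = 9.1536
f*(7.4847) = 9.1536 / 1.1 = 8.3215


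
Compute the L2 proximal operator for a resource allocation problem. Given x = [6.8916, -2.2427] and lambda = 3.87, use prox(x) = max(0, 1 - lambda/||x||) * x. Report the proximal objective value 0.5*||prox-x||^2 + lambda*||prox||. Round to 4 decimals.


Step 1: Compute ||x||.
||x|| = 7.2473
Step 2: Compute scaling factor.
scale = max(0, 1 - 3.87/7.2473) = 0.466
Step 3: prox(x) = [3.2116, -1.0451]
||prox(x)|| = 3.3773
Step 4: Proximal objective.
0.5*||prox-x||^2 = 7.4885
lambda*||prox|| = 13.0702
Total = 20.5587


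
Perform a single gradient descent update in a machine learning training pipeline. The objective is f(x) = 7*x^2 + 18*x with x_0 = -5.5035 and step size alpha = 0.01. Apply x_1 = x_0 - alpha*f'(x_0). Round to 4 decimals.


We compute the gradient at x_0 and apply the update.
f'(x) = 14*x + 18
f'(-5.5035) = 14*-5.5035 + 18 = -59.049
x_1 = -5.5035 - 0.01*-59.049 = -4.913
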